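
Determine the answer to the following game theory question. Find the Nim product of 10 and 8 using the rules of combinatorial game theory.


Nim multiplication is bilinear over XOR: (u XOR v) * w = (u*w) XOR (v*w).
So we split each operand into its bit components and XOR the pairwise Nim products.
10 = 2 + 8 (as XOR of powers of 2).
8 = 8 (as XOR of powers of 2).
Using the standard Nim-product table on single bits:
  2*2 = 3,   2*4 = 8,   2*8 = 12,
  4*4 = 6,   4*8 = 11,  8*8 = 13,
and  1*x = x (identity), k*l = l*k (commutative).
Pairwise Nim products:
  2 * 8 = 12
  8 * 8 = 13
XOR them: 12 XOR 13 = 1.
Result: 10 * 8 = 1 (in Nim).

1


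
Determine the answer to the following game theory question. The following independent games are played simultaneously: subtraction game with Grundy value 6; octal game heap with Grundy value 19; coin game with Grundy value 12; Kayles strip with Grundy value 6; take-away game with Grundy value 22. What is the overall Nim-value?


By the Sprague-Grundy theorem, the Grundy value of a sum of games is the XOR of individual Grundy values.
subtraction game: Grundy value = 6. Running XOR: 0 XOR 6 = 6
octal game heap: Grundy value = 19. Running XOR: 6 XOR 19 = 21
coin game: Grundy value = 12. Running XOR: 21 XOR 12 = 25
Kayles strip: Grundy value = 6. Running XOR: 25 XOR 6 = 31
take-away game: Grundy value = 22. Running XOR: 31 XOR 22 = 9
The combined Grundy value is 9.

9


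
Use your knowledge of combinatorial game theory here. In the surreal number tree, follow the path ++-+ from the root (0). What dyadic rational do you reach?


Sign expansion: ++-+
Rule: track bounds (lo, hi), initially (-inf, +inf). On '+', the current value becomes lo and we move to the simplest number in (value, hi): value + 1 if hi = +inf, otherwise the midpoint (value + hi)/2. On '-', the current value becomes hi and we move to value - 1 if lo = -inf, otherwise the midpoint (lo + value)/2.
Start at 0.
Step 1: sign = +, move right. Bounds: (0, +inf). Value = 1
Step 2: sign = +, move right. Bounds: (1, +inf). Value = 2
Step 3: sign = -, move left. Bounds: (1, 2). Value = 3/2
Step 4: sign = +, move right. Bounds: (3/2, 2). Value = 7/4
The surreal number with sign expansion ++-+ is 7/4.

7/4


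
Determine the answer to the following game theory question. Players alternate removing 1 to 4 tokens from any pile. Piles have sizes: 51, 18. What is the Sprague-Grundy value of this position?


Subtraction set: {1, 2, 3, 4}
For this subtraction set, G(n) = n mod 5 (period = max + 1 = 5).
Pile 1 (size 51): G(51) = 51 mod 5 = 1
Pile 2 (size 18): G(18) = 18 mod 5 = 3
Total Grundy value = XOR of all: 1 XOR 3 = 2

2


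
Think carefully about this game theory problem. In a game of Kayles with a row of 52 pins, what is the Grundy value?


Kayles: a move removes 1 or 2 adjacent pins from a contiguous row.
Removing pins from a row of k leaves two independent rows (a, b) with a + b = k - 1 (one pin) or a + b = k - 2 (two pins); an end removal gives a = 0.
By Sprague-Grundy, G(k) = mex{ G(a) XOR G(b) } over all these splits. G(0) = 0.
G(1): splits (0,0):0^0=0 -> mex({0}) = 1
G(2): splits (0,1):0^1=1 (0,0):0^0=0 -> mex({0, 1}) = 2
G(3): splits (0,2):0^2=2 (1,1):1^1=0 (0,1):0^1=1 -> mex({0, 1, 2}) = 3
G(4): splits (0,3):0^3=3 (1,2):1^2=3 (0,2):0^2=2 (1,1):1^1=0 -> mex({0, 2, 3}) = 1
G(5): splits (0,4):0^1=1 (1,3):1^3=2 (2,2):2^2=0 (0,3):0^3=3 (1,2):1^2=3 -> mex({0, 1, 2, 3}) = 4
G(6) = mex({0, 1, 2, 4}) = 3
G(7) = mex({0, 1, 3, 4, 5}) = 2
G(8) = mex({0, 2, 3, 5, 6}) = 1
G(9) = mex({0, 1, 2, 3, 6, 7}) = 4
G(10) = mex({0, 1, 3, 4, 5, 7}) = 2
G(11) = mex({0, 1, 2, 3, 4, 5}) = 6
G(12) = mex({0, 1, 2, 3, 5, 6, 7}) = 4
G(13) = mex({0, 2, 3, 4, 6, 7}) = 1
G(14) = mex({0, 1, 4, 5, 6, 7}) = 2
G(15) = mex({0, 1, 2, 3, 4, 5, 6}) = 7
G(16) = mex({0, 2, 3, 5, 6, 7}) = 1
G(17) = mex({0, 1, 2, 3, 5, 6, 7}) = 4
G(18) = mex({0, 1, 2, 4, 5, 6}) = 3
G(19) = mex({0, 1, 3, 4, 5, 7}) = 2
G(20) = mex({0, 2, 3, 4, 5, 6, 7}) = 1
G(21) = mex({0, 1, 2, 3, 5, 6, 7}) = 4
G(22) = mex({0, 1, 2, 3, 4, 5, 7}) = 6
G(23) = mex({0, 1, 2, 3, 4, 5, 6}) = 7
G(24) = mex({0, 1, 2, 3, 5, 6, 7}) = 4
G(25) = mex({0, 2, 3, 4, 6, 7}) = 1
G(26) = mex({0, 1, 3, 4, 5, 6, 7}) = 2
G(27) = mex({0, 1, 2, 3, 4, 5, 6, 7}) = 8
G(28) = mex({0, 1, 2, 3, 4, 6, 7, 8}) = 5
G(29) = mex({0, 1, 2, 3, 5, 6, 7, 8, 9}) = 4
G(30) = mex({0, 1, 2, 3, 4, 5, 6, 9, 10}) = 7
G(31) = mex({0, 1, 3, 4, 5, 7, 10, 11}) = 2
G(32) = mex({0, 2, 3, 4, 5, 6, 7, 9, 11}) = 1
G(33) = mex({0, 1, 2, 3, 4, 5, 6, 7, 9, 12}) = 8
G(34) = mex({0, 1, 2, 3, 4, 5, 7, 8, 11, 12}) = 6
G(35) = mex({0, 1, 2, 3, 4, 5, 6, 8, 9, 10, 11}) = 7
G(36) = mex({0, 1, 2, 3, 5, 6, 7, 9, 10}) = 4
G(37) = mex({0, 2, 3, 4, 6, 7, 9, 10, 11, 12}) = 1
G(38) = mex({0, 1, 3, 4, 5, 6, 7, 9, 10, 11, 12}) = 2
G(39) = mex({0, 1, 2, 4, 5, 6, 7, 9, 10, 12, 14}) = 3
G(40) = mex({0, 2, 3, 4, 6, 7, 11, 12, 14}) = 1
G(41) = mex({0, 1, 2, 3, 5, 6, 7, 9, 10, 11, 12}) = 4
G(42) = mex({0, 1, 2, 3, 4, 5, 6, 9, 10}) = 7
G(43) = mex({0, 1, 3, 4, 5, 7, 9, 10, 12, 15}) = 2
G(44) = mex({0, 2, 3, 4, 5, 6, 7, 9, 10, 12, 15}) = 1
G(45) = mex({0, 1, 2, 3, 4, 5, 6, 7, 9, 10, 12, 14}) = 8
G(46) = mex({0, 1, 3, 4, 5, 7, 8, 11, 12, 14}) = 2
G(47) = mex({0, 1, 2, 3, 4, 5, 6, 8, 9, 10, 11, 12}) = 7
G(48) = mex({0, 1, 2, 3, 5, 6, 7, 9, 10}) = 4
G(49) = mex({0, 2, 3, 4, 6, 7, 9, 10, 11, 12, 15}) = 1
G(50) = mex({0, 1, 4, 5, 6, 7, 9, 11, 12, 14, 15}) = 2
G(51) = mex({0, 1, 2, 3, 4, 5, 6, 7, 9, 12, 14, 15}) = 8
G(52) = mex({0, 2, 3, 4, 5, 6, 7, 8, 11, 12, 15}) = 1
Therefore G(52) = 1.

1


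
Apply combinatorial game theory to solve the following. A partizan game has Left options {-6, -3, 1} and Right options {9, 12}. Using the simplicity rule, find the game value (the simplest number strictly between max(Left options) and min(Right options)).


Left options: {-6, -3, 1}, max = 1
Right options: {9, 12}, min = 9
All options are numbers and max(Left) < min(Right), so by the simplicity theorem the value is the simplest (earliest-born) number strictly between 1 and 9.
Integers 2 through 8 all lie strictly between 1 and 9.
Among integers, the simplest (lowest birthday = smallest |n|; 0 is born on day 0, +-n on day n) is 2.
No non-integer in the interval can be simpler: if x is a non-integer in the interval, then floor(x) or ceil(x) also lies in the interval (the interval contains an integer), and both are proper prefixes of x's sign expansion, i.e. born earlier. So the game value is 2.
Game value = 2

2


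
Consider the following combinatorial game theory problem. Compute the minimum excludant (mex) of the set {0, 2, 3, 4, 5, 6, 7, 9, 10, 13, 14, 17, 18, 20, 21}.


Set = {0, 2, 3, 4, 5, 6, 7, 9, 10, 13, 14, 17, 18, 20, 21}
0 is in the set.
1 is NOT in the set. This is the mex.
mex = 1

1


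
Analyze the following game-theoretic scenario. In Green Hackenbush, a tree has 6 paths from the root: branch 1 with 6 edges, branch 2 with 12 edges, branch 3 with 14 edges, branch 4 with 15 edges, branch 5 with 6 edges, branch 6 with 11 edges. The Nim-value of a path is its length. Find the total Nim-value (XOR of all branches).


The tree has 6 branches from the ground vertex.
In Green Hackenbush, the Nim-value of a simple path of length k is k.
Branch 1: length 6, Nim-value = 6
Branch 2: length 12, Nim-value = 12
Branch 3: length 14, Nim-value = 14
Branch 4: length 15, Nim-value = 15
Branch 5: length 6, Nim-value = 6
Branch 6: length 11, Nim-value = 11
Total Nim-value = XOR of all branch values:
0 XOR 6 = 6
6 XOR 12 = 10
10 XOR 14 = 4
4 XOR 15 = 11
11 XOR 6 = 13
13 XOR 11 = 6
Nim-value of the tree = 6

6


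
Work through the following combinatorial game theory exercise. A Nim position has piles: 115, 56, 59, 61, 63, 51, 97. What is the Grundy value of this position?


We need the XOR (exclusive or) of all pile sizes.
After XOR-ing pile 1 (size 115): 0 XOR 115 = 115
After XOR-ing pile 2 (size 56): 115 XOR 56 = 75
After XOR-ing pile 3 (size 59): 75 XOR 59 = 112
After XOR-ing pile 4 (size 61): 112 XOR 61 = 77
After XOR-ing pile 5 (size 63): 77 XOR 63 = 114
After XOR-ing pile 6 (size 51): 114 XOR 51 = 65
After XOR-ing pile 7 (size 97): 65 XOR 97 = 32
The Nim-value of this position is 32.

32


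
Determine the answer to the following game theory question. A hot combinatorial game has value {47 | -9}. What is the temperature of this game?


The game is {47 | -9}, a switch {a | b} with numbers a > b.
Cooling {a | b} by t gives {a - t | b + t}, which stops being hot when a - t = b + t, i.e. at t = (a - b)/2. So the temperature of a switch is (a - b)/2.
Temperature = (Left option - Right option) / 2
= (47 - (-9)) / 2
= 56 / 2
= 28

28


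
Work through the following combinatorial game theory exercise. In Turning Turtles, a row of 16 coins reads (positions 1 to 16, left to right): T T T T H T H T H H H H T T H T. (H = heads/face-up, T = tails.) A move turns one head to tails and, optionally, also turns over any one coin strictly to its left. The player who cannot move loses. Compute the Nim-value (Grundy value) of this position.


Coins: T T T T H T H T H H H H T T H T
Key fact: a single head at position k behaves exactly like a Nim heap of size k (turning it to T and optionally flipping a coin at j < k corresponds to moving the heap from k to j, or to 0), and heads combine as a disjunctive sum (two heads at the same place would cancel, matching j XOR j = 0). So the Nim-value is the XOR of the 1-indexed positions of the heads.
Face-up positions (1-indexed): [5, 7, 9, 10, 11, 12, 15]
XOR 0 with 5: 0 XOR 5 = 5
XOR 5 with 7: 5 XOR 7 = 2
XOR 2 with 9: 2 XOR 9 = 11
XOR 11 with 10: 11 XOR 10 = 1
XOR 1 with 11: 1 XOR 11 = 10
XOR 10 with 12: 10 XOR 12 = 6
XOR 6 with 15: 6 XOR 15 = 9
Nim-value = 9

9


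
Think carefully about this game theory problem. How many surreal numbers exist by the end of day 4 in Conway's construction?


Day 0: {|} = 0 is born. Count = 1.
Day n: the number of surreal numbers born by day n is 2^(n+1) - 1.
By day 0: 2^1 - 1 = 1
By day 1: 2^2 - 1 = 3
By day 2: 2^3 - 1 = 7
By day 3: 2^4 - 1 = 15
By day 4: 2^5 - 1 = 31
By day 4: 31 surreal numbers.

31


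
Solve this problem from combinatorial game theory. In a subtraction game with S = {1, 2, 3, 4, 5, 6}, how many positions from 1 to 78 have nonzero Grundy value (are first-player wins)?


Subtraction set S = {1, 2, 3, 4, 5, 6}, so G(n) = n mod 7.
G(n) = 0 when n is a multiple of 7.
Multiples of 7 in [1, 78]: 11
N-positions (nonzero Grundy) = 78 - 11 = 67

67


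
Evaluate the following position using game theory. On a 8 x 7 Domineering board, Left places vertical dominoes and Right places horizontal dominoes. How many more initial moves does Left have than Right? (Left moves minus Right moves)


Board is 8 x 7 (rows x cols).
Left (vertical) placements: (rows-1) * cols = 7 * 7 = 49
Right (horizontal) placements: rows * (cols-1) = 8 * 6 = 48
Advantage = Left - Right = 49 - 48 = 1

1


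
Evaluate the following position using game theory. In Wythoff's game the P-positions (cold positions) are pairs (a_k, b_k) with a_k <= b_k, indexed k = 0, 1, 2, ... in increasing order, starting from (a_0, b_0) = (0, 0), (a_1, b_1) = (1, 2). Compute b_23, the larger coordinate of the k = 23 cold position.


By Wythoff's theorem, a_k = floor(k * phi) and b_k = floor(k * phi^2) = a_k + k, where phi = (1 + sqrt(5))/2 is the golden ratio.
phi = (1 + sqrt(5))/2 = 1.618034
phi^2 = phi + 1 = 2.618034
k = 23
k * phi^2 = 23 * 2.618034 = 60.214782
b_23 = floor(k * phi^2) = 60 (check: a_23 + k = 37 + 23 = 60)

60


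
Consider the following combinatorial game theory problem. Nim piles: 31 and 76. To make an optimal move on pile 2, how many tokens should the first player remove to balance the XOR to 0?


Piles: 31 and 76
Current XOR: 31 XOR 76 = 83 (non-zero, so this is an N-position).
To make the XOR zero, we need to find a move that balances the piles.
For pile 2 (size 76): target = 76 XOR 83 = 31
We reduce pile 2 from 76 to 31.
Tokens removed: 76 - 31 = 45
Verification: 31 XOR 31 = 0

45


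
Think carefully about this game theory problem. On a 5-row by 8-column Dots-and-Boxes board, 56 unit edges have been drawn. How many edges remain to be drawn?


Grid: 5 x 8 boxes, i.e. 6 rows and 9 columns of dots.
Horizontal edges: (rows + 1) * cols = 6 * 8 = 48
Vertical edges: rows * (cols + 1) = 5 * 9 = 45
Total edges: 48 + 45 = 93
Edges drawn: 56
Remaining: 93 - 56 = 37

37


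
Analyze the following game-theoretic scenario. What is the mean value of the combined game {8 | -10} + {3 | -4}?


G1 = {8 | -10}, G2 = {3 | -4}
Each is a switch {a | b} with numbers a > b; its mean value is (a + b)/2, and mean value is additive over game sums: m(G1 + G2) = m(G1) + m(G2).
Mean of G1 = (8 + (-10))/2 = -2/2 = -1
Mean of G2 = (3 + (-4))/2 = -1/2 = -1/2
Mean of G1 + G2 = -1 + -1/2 = -3/2

-3/2


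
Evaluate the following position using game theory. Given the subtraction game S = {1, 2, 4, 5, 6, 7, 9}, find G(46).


The subtraction set is S = {1, 2, 4, 5, 6, 7, 9}.
G(k) = mex{ G(k - s) : s in S, s <= k }. We compute iteratively: G(0) = 0.
G(1) = mex({0}) = 1
G(2) = mex({0, 1}) = 2
G(3) = mex({1, 2}) = 0
G(4) = mex({0, 2}) = 1
G(5) = mex({0, 1}) = 2
G(6) = mex({0, 1, 2}) = 3
G(7) = mex({0, 1, 2, 3}) = 4
G(8) = mex({0, 1, 2, 3, 4}) = 5
G(9) = mex({0, 1, 2, 4, 5}) = 3
G(10) = mex({0, 1, 2, 3, 5}) = 4
G(11) = mex({1, 2, 3, 4}) = 0
G(12) = mex({0, 2, 3, 4, 5}) = 1
G(13) = mex({0, 1, 3, 4, 5}) = 2
G(14) = mex({1, 2, 3, 4, 5}) = 0
G(15) = mex({0, 2, 3, 4, 5}) = 1
G(16) = mex({0, 1, 3, 4}) = 2
G(17) = mex({0, 1, 2, 4, 5}) = 3
G(18) = mex({0, 1, 2, 3}) = 4
G(19) = mex({0, 1, 2, 3, 4}) = 5
Observe that G(11)..G(19) = 0, 1, 2, 0, 1, 2, 3, 4, 5 repeats G(0)..G(8) = 0, 1, 2, 0, 1, 2, 3, 4, 5.
For k >= max(S) = 9, G(k) is determined by the previous 9 values G(k-9)..G(k-1); a window of 9 consecutive values has recurred shifted by 11, so by induction G(k + 11) = G(k) for all k >= 0: the sequence is periodic from the start with period 11.
One period: G(0..10) = 0, 1, 2, 0, 1, 2, 3, 4, 5, 3, 4.
46 mod 11 = 2, so G(46) = G(2) = 2.

2


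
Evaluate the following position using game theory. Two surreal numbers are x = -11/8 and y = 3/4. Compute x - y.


x = -11/8, y = 3/4
Converting to common denominator: 8
x = -11/8, y = 6/8
x - y = -11/8 - 3/4 = -17/8

-17/8


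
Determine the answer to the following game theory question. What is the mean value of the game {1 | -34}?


Game = {1 | -34}, a switch {a | b} with numbers a > b.
Its thermograph has left wall a - t and right wall b + t, which meet at t = (a - b)/2, where both equal (a + b)/2. So the mast (mean value) is at (a + b)/2.
Mean = (1 + (-34))/2 = -33/2 = -33/2

-33/2


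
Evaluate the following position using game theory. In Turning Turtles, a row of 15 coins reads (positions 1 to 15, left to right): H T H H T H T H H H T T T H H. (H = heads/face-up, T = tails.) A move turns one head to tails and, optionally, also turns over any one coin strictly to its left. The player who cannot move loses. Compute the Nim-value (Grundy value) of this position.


Coins: H T H H T H T H H H T T T H H
Key fact: a single head at position k behaves exactly like a Nim heap of size k (turning it to T and optionally flipping a coin at j < k corresponds to moving the heap from k to j, or to 0), and heads combine as a disjunctive sum (two heads at the same place would cancel, matching j XOR j = 0). So the Nim-value is the XOR of the 1-indexed positions of the heads.
Face-up positions (1-indexed): [1, 3, 4, 6, 8, 9, 10, 14, 15]
XOR 0 with 1: 0 XOR 1 = 1
XOR 1 with 3: 1 XOR 3 = 2
XOR 2 with 4: 2 XOR 4 = 6
XOR 6 with 6: 6 XOR 6 = 0
XOR 0 with 8: 0 XOR 8 = 8
XOR 8 with 9: 8 XOR 9 = 1
XOR 1 with 10: 1 XOR 10 = 11
XOR 11 with 14: 11 XOR 14 = 5
XOR 5 with 15: 5 XOR 15 = 10
Nim-value = 10

10


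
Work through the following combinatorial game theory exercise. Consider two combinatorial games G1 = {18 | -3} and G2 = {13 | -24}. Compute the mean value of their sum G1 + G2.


G1 = {18 | -3}, G2 = {13 | -24}
Each is a switch {a | b} with numbers a > b; its mean value is (a + b)/2, and mean value is additive over game sums: m(G1 + G2) = m(G1) + m(G2).
Mean of G1 = (18 + (-3))/2 = 15/2 = 15/2
Mean of G2 = (13 + (-24))/2 = -11/2 = -11/2
Mean of G1 + G2 = 15/2 + -11/2 = 2

2


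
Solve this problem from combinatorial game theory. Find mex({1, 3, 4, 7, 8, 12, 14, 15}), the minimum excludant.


Set = {1, 3, 4, 7, 8, 12, 14, 15}
0 is NOT in the set. This is the mex.
mex = 0

0


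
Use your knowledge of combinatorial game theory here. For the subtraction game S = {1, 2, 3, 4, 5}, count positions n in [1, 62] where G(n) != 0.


Subtraction set S = {1, 2, 3, 4, 5}, so G(n) = n mod 6.
G(n) = 0 when n is a multiple of 6.
Multiples of 6 in [1, 62]: 10
N-positions (nonzero Grundy) = 62 - 10 = 52

52


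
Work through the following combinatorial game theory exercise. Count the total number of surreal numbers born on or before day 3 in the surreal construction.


Day 0: {|} = 0 is born. Count = 1.
Day n: the number of surreal numbers born by day n is 2^(n+1) - 1.
By day 0: 2^1 - 1 = 1
By day 1: 2^2 - 1 = 3
By day 2: 2^3 - 1 = 7
By day 3: 2^4 - 1 = 15
By day 3: 15 surreal numbers.

15


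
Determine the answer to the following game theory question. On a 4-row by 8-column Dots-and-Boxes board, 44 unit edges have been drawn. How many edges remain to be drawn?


Grid: 4 x 8 boxes, i.e. 5 rows and 9 columns of dots.
Horizontal edges: (rows + 1) * cols = 5 * 8 = 40
Vertical edges: rows * (cols + 1) = 4 * 9 = 36
Total edges: 40 + 36 = 76
Edges drawn: 44
Remaining: 76 - 44 = 32

32


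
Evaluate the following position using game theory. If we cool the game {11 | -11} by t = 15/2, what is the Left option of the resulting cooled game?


Original game: {11 | -11} (a switch {a | b} with a > b).
Cooling by t (for t below the temperature (a - b)/2 = 11) taxes each move by t: {a | b} cooled by t is {a - t | b + t}.
Cooling amount: t = 15/2
Cooled Left option: 11 - 15/2 = 7/2
Cooled Right option: -11 + 15/2 = -7/2
Cooled game: {7/2 | -7/2}
Left option = 7/2

7/2


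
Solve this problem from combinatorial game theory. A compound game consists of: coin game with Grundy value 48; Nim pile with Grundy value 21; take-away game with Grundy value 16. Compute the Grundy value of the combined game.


By the Sprague-Grundy theorem, the Grundy value of a sum of games is the XOR of individual Grundy values.
coin game: Grundy value = 48. Running XOR: 0 XOR 48 = 48
Nim pile: Grundy value = 21. Running XOR: 48 XOR 21 = 37
take-away game: Grundy value = 16. Running XOR: 37 XOR 16 = 53
The combined Grundy value is 53.

53


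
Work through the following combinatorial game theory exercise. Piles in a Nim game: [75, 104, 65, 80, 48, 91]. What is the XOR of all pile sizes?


We need the XOR (exclusive or) of all pile sizes.
After XOR-ing pile 1 (size 75): 0 XOR 75 = 75
After XOR-ing pile 2 (size 104): 75 XOR 104 = 35
After XOR-ing pile 3 (size 65): 35 XOR 65 = 98
After XOR-ing pile 4 (size 80): 98 XOR 80 = 50
After XOR-ing pile 5 (size 48): 50 XOR 48 = 2
After XOR-ing pile 6 (size 91): 2 XOR 91 = 89
The Nim-value of this position is 89.

89


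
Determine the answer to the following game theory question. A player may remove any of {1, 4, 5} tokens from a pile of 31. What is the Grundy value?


The subtraction set is S = {1, 4, 5}.
G(k) = mex{ G(k - s) : s in S, s <= k }. We compute iteratively: G(0) = 0.
G(1) = mex({0}) = 1
G(2) = mex({1}) = 0
G(3) = mex({0}) = 1
G(4) = mex({0, 1}) = 2
G(5) = mex({0, 1, 2}) = 3
G(6) = mex({0, 1, 3}) = 2
G(7) = mex({0, 1, 2}) = 3
G(8) = mex({1, 2, 3}) = 0
G(9) = mex({0, 2, 3}) = 1
G(10) = mex({1, 2, 3}) = 0
G(11) = mex({0, 2, 3}) = 1
G(12) = mex({0, 1, 3}) = 2
Observe that G(8)..G(12) = 0, 1, 0, 1, 2 repeats G(0)..G(4) = 0, 1, 0, 1, 2.
For k >= max(S) = 5, G(k) is determined by the previous 5 values G(k-5)..G(k-1); a window of 5 consecutive values has recurred shifted by 8, so by induction G(k + 8) = G(k) for all k >= 0: the sequence is periodic from the start with period 8.
One period: G(0..7) = 0, 1, 0, 1, 2, 3, 2, 3.
31 mod 8 = 7, so G(31) = G(7) = 3.

3


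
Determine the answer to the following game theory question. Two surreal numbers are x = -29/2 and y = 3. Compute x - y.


x = -29/2, y = 3
Converting to common denominator: 2
x = -29/2, y = 6/2
x - y = -29/2 - 3 = -35/2

-35/2


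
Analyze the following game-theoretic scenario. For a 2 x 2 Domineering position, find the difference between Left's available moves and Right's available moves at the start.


Board is 2 x 2 (rows x cols).
Left (vertical) placements: (rows-1) * cols = 1 * 2 = 2
Right (horizontal) placements: rows * (cols-1) = 2 * 1 = 2
Advantage = Left - Right = 2 - 2 = 0

0


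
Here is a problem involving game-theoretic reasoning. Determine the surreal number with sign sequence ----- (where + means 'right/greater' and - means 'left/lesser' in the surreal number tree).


Sign expansion: -----
Rule: track bounds (lo, hi), initially (-inf, +inf). On '+', the current value becomes lo and we move to the simplest number in (value, hi): value + 1 if hi = +inf, otherwise the midpoint (value + hi)/2. On '-', the current value becomes hi and we move to value - 1 if lo = -inf, otherwise the midpoint (lo + value)/2.
Start at 0.
Step 1: sign = -, move left. Bounds: (-inf, 0). Value = -1
Step 2: sign = -, move left. Bounds: (-inf, -1). Value = -2
Step 3: sign = -, move left. Bounds: (-inf, -2). Value = -3
Step 4: sign = -, move left. Bounds: (-inf, -3). Value = -4
Step 5: sign = -, move left. Bounds: (-inf, -4). Value = -5
The surreal number with sign expansion ----- is -5.

-5


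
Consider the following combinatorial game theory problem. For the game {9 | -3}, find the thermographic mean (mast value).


Game = {9 | -3}, a switch {a | b} with numbers a > b.
Its thermograph has left wall a - t and right wall b + t, which meet at t = (a - b)/2, where both equal (a + b)/2. So the mast (mean value) is at (a + b)/2.
Mean = (9 + (-3))/2 = 6/2 = 3

3


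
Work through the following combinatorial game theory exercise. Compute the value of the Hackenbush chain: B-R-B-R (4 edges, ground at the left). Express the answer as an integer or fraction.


Edges (from ground): B-R-B-R
By Berlekamp's sign-expansion rule, a Blue-Red Hackenbush stalk has the value of the surreal number whose sign sequence is the edge sequence with B -> + and R -> -.
Sign sequence: +-+-
Trace the sign expansion in the surreal number tree, starting from 0:
Edge 1: B (sign +) -> bounds (0, +inf), value = 1
Edge 2: R (sign -) -> bounds (0, 1), value = 1/2
Edge 3: B (sign +) -> bounds (1/2, 1), value = 3/4
Edge 4: R (sign -) -> bounds (1/2, 3/4), value = 5/8
Game value = 5/8

5/8


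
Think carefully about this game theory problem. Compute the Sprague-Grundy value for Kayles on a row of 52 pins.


Kayles: a move removes 1 or 2 adjacent pins from a contiguous row.
Removing pins from a row of k leaves two independent rows (a, b) with a + b = k - 1 (one pin) or a + b = k - 2 (two pins); an end removal gives a = 0.
By Sprague-Grundy, G(k) = mex{ G(a) XOR G(b) } over all these splits. G(0) = 0.
G(1): splits (0,0):0^0=0 -> mex({0}) = 1
G(2): splits (0,1):0^1=1 (0,0):0^0=0 -> mex({0, 1}) = 2
G(3): splits (0,2):0^2=2 (1,1):1^1=0 (0,1):0^1=1 -> mex({0, 1, 2}) = 3
G(4): splits (0,3):0^3=3 (1,2):1^2=3 (0,2):0^2=2 (1,1):1^1=0 -> mex({0, 2, 3}) = 1
G(5): splits (0,4):0^1=1 (1,3):1^3=2 (2,2):2^2=0 (0,3):0^3=3 (1,2):1^2=3 -> mex({0, 1, 2, 3}) = 4
G(6) = mex({0, 1, 2, 4}) = 3
G(7) = mex({0, 1, 3, 4, 5}) = 2
G(8) = mex({0, 2, 3, 5, 6}) = 1
G(9) = mex({0, 1, 2, 3, 6, 7}) = 4
G(10) = mex({0, 1, 3, 4, 5, 7}) = 2
G(11) = mex({0, 1, 2, 3, 4, 5}) = 6
G(12) = mex({0, 1, 2, 3, 5, 6, 7}) = 4
G(13) = mex({0, 2, 3, 4, 6, 7}) = 1
G(14) = mex({0, 1, 4, 5, 6, 7}) = 2
G(15) = mex({0, 1, 2, 3, 4, 5, 6}) = 7
G(16) = mex({0, 2, 3, 5, 6, 7}) = 1
G(17) = mex({0, 1, 2, 3, 5, 6, 7}) = 4
G(18) = mex({0, 1, 2, 4, 5, 6}) = 3
G(19) = mex({0, 1, 3, 4, 5, 7}) = 2
G(20) = mex({0, 2, 3, 4, 5, 6, 7}) = 1
G(21) = mex({0, 1, 2, 3, 5, 6, 7}) = 4
G(22) = mex({0, 1, 2, 3, 4, 5, 7}) = 6
G(23) = mex({0, 1, 2, 3, 4, 5, 6}) = 7
G(24) = mex({0, 1, 2, 3, 5, 6, 7}) = 4
G(25) = mex({0, 2, 3, 4, 6, 7}) = 1
G(26) = mex({0, 1, 3, 4, 5, 6, 7}) = 2
G(27) = mex({0, 1, 2, 3, 4, 5, 6, 7}) = 8
G(28) = mex({0, 1, 2, 3, 4, 6, 7, 8}) = 5
G(29) = mex({0, 1, 2, 3, 5, 6, 7, 8, 9}) = 4
G(30) = mex({0, 1, 2, 3, 4, 5, 6, 9, 10}) = 7
G(31) = mex({0, 1, 3, 4, 5, 7, 10, 11}) = 2
G(32) = mex({0, 2, 3, 4, 5, 6, 7, 9, 11}) = 1
G(33) = mex({0, 1, 2, 3, 4, 5, 6, 7, 9, 12}) = 8
G(34) = mex({0, 1, 2, 3, 4, 5, 7, 8, 11, 12}) = 6
G(35) = mex({0, 1, 2, 3, 4, 5, 6, 8, 9, 10, 11}) = 7
G(36) = mex({0, 1, 2, 3, 5, 6, 7, 9, 10}) = 4
G(37) = mex({0, 2, 3, 4, 6, 7, 9, 10, 11, 12}) = 1
G(38) = mex({0, 1, 3, 4, 5, 6, 7, 9, 10, 11, 12}) = 2
G(39) = mex({0, 1, 2, 4, 5, 6, 7, 9, 10, 12, 14}) = 3
G(40) = mex({0, 2, 3, 4, 6, 7, 11, 12, 14}) = 1
G(41) = mex({0, 1, 2, 3, 5, 6, 7, 9, 10, 11, 12}) = 4
G(42) = mex({0, 1, 2, 3, 4, 5, 6, 9, 10}) = 7
G(43) = mex({0, 1, 3, 4, 5, 7, 9, 10, 12, 15}) = 2
G(44) = mex({0, 2, 3, 4, 5, 6, 7, 9, 10, 12, 15}) = 1
G(45) = mex({0, 1, 2, 3, 4, 5, 6, 7, 9, 10, 12, 14}) = 8
G(46) = mex({0, 1, 3, 4, 5, 7, 8, 11, 12, 14}) = 2
G(47) = mex({0, 1, 2, 3, 4, 5, 6, 8, 9, 10, 11, 12}) = 7
G(48) = mex({0, 1, 2, 3, 5, 6, 7, 9, 10}) = 4
G(49) = mex({0, 2, 3, 4, 6, 7, 9, 10, 11, 12, 15}) = 1
G(50) = mex({0, 1, 4, 5, 6, 7, 9, 11, 12, 14, 15}) = 2
G(51) = mex({0, 1, 2, 3, 4, 5, 6, 7, 9, 12, 14, 15}) = 8
G(52) = mex({0, 2, 3, 4, 5, 6, 7, 8, 11, 12, 15}) = 1
Therefore G(52) = 1.

1


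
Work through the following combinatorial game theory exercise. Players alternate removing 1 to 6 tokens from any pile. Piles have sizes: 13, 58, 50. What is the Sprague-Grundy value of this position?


Subtraction set: {1, 2, 3, 4, 5, 6}
For this subtraction set, G(n) = n mod 7 (period = max + 1 = 7).
Pile 1 (size 13): G(13) = 13 mod 7 = 6
Pile 2 (size 58): G(58) = 58 mod 7 = 2
Pile 3 (size 50): G(50) = 50 mod 7 = 1
Total Grundy value = XOR of all: 6 XOR 2 XOR 1 = 5

5


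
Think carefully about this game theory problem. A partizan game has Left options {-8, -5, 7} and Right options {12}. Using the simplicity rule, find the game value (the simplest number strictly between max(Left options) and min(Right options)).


Left options: {-8, -5, 7}, max = 7
Right options: {12}, min = 12
All options are numbers and max(Left) < min(Right), so by the simplicity theorem the value is the simplest (earliest-born) number strictly between 7 and 12.
Integers 8 through 11 all lie strictly between 7 and 12.
Among integers, the simplest (lowest birthday = smallest |n|; 0 is born on day 0, +-n on day n) is 8.
No non-integer in the interval can be simpler: if x is a non-integer in the interval, then floor(x) or ceil(x) also lies in the interval (the interval contains an integer), and both are proper prefixes of x's sign expansion, i.e. born earlier. So the game value is 8.
Game value = 8

8


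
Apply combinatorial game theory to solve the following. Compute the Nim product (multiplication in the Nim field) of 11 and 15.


Nim multiplication is bilinear over XOR: (u XOR v) * w = (u*w) XOR (v*w).
So we split each operand into its bit components and XOR the pairwise Nim products.
11 = 1 + 2 + 8 (as XOR of powers of 2).
15 = 1 + 2 + 4 + 8 (as XOR of powers of 2).
Using the standard Nim-product table on single bits:
  2*2 = 3,   2*4 = 8,   2*8 = 12,
  4*4 = 6,   4*8 = 11,  8*8 = 13,
and  1*x = x (identity), k*l = l*k (commutative).
Pairwise Nim products:
  1 * 1 = 1
  1 * 2 = 2
  1 * 4 = 4
  1 * 8 = 8
  2 * 1 = 2
  2 * 2 = 3
  2 * 4 = 8
  2 * 8 = 12
  8 * 1 = 8
  8 * 2 = 12
  8 * 4 = 11
  8 * 8 = 13
XOR them: 1 XOR 2 XOR 4 XOR 8 XOR 2 XOR 3 XOR 8 XOR 12 XOR 8 XOR 12 XOR 11 XOR 13 = 8.
Result: 11 * 15 = 8 (in Nim).

8


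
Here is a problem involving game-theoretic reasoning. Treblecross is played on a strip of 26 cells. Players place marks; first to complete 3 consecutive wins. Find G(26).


Treblecross: place X on empty cells; 3-in-a-row wins.
Playing within two cells of an existing X lets the opponent win at once, so sensible play treats the cells i-2..i+2 around each X as dead. The player left with no safe cell loses, so this is a normal-play take-away game on strips of safe cells.
Placing X at cell i (0-indexed) of a strip of k safe cells leaves independent strips of sizes max(0, i-2) and max(0, k-i-3). Hence G(k) = mex{ G(max(0,i-2)) XOR G(max(0,k-i-3)) : 0 <= i < k }, with G(0) = 0.
G(1): splits (0,0):0^0=0 -> mex({0}) = 1
G(2): splits (0,0):0^0=0 -> mex({0}) = 1
G(3): splits (0,0):0^0=0 -> mex({0}) = 1
G(4): splits (0,1):0^1=1 (0,0):0^0=0 -> mex({0, 1}) = 2
G(5): splits (0,2):0^1=1 (0,1):0^1=1 (0,0):0^0=0 -> mex({0, 1}) = 2
G(6) = mex({1}) = 0
G(7) = mex({0, 1, 2}) = 3
G(8) = mex({0, 1, 2}) = 3
G(9) = mex({0, 2}) = 1
G(10) = mex({0, 2, 3}) = 1
G(11) = mex({0, 3}) = 1
G(12) = mex({1, 3}) = 0
G(13) = mex({0, 1, 2, 3}) = 4
G(14) = mex({0, 1, 2}) = 3
G(15) = mex({0, 1, 2}) = 3
G(16) = mex({0, 1, 2, 4}) = 3
G(17) = mex({0, 1, 3, 4}) = 2
G(18) = mex({0, 1, 3, 4}) = 2
G(19) = mex({0, 1, 3, 5}) = 2
G(20) = mex({0, 1, 2, 3, 5}) = 4
G(21) = mex({0, 1, 2, 3, 5}) = 4
G(22) = mex({1, 2, 6}) = 0
G(23) = mex({0, 1, 2, 3, 4, 6}) = 5
G(24) = mex({0, 1, 2, 3, 4}) = 5
G(25) = mex({0, 1, 3, 4, 7}) = 2
G(26) = mex({0, 1, 3, 4, 5, 7}) = 2
Therefore G(26) = 2.

2


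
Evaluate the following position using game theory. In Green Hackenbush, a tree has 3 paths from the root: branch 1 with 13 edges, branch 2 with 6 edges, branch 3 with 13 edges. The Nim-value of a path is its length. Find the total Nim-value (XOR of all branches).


The tree has 3 branches from the ground vertex.
In Green Hackenbush, the Nim-value of a simple path of length k is k.
Branch 1: length 13, Nim-value = 13
Branch 2: length 6, Nim-value = 6
Branch 3: length 13, Nim-value = 13
Total Nim-value = XOR of all branch values:
0 XOR 13 = 13
13 XOR 6 = 11
11 XOR 13 = 6
Nim-value of the tree = 6

6


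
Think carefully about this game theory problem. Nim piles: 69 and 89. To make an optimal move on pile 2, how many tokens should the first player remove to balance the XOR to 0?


Piles: 69 and 89
Current XOR: 69 XOR 89 = 28 (non-zero, so this is an N-position).
To make the XOR zero, we need to find a move that balances the piles.
For pile 2 (size 89): target = 89 XOR 28 = 69
We reduce pile 2 from 89 to 69.
Tokens removed: 89 - 69 = 20
Verification: 69 XOR 69 = 0

20


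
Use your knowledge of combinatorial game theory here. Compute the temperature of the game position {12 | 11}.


The game is {12 | 11}, a switch {a | b} with numbers a > b.
Cooling {a | b} by t gives {a - t | b + t}, which stops being hot when a - t = b + t, i.e. at t = (a - b)/2. So the temperature of a switch is (a - b)/2.
Temperature = (Left option - Right option) / 2
= (12 - (11)) / 2
= 1 / 2
= 1/2

1/2


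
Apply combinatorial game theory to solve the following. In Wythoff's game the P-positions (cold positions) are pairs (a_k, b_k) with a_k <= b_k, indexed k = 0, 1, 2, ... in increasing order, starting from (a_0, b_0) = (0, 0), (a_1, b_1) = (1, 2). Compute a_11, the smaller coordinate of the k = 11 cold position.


By Wythoff's theorem, a_k = floor(k * phi) and b_k = floor(k * phi^2) = a_k + k, where phi = (1 + sqrt(5))/2 is the golden ratio.
phi = (1 + sqrt(5))/2 = 1.618034
k = 11
k * phi = 11 * 1.618034 = 17.798374
a_11 = floor(k * phi) = 17

17


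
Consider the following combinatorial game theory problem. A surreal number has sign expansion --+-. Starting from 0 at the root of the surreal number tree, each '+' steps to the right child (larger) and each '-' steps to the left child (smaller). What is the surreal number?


Sign expansion: --+-
Rule: track bounds (lo, hi), initially (-inf, +inf). On '+', the current value becomes lo and we move to the simplest number in (value, hi): value + 1 if hi = +inf, otherwise the midpoint (value + hi)/2. On '-', the current value becomes hi and we move to value - 1 if lo = -inf, otherwise the midpoint (lo + value)/2.
Start at 0.
Step 1: sign = -, move left. Bounds: (-inf, 0). Value = -1
Step 2: sign = -, move left. Bounds: (-inf, -1). Value = -2
Step 3: sign = +, move right. Bounds: (-2, -1). Value = -3/2
Step 4: sign = -, move left. Bounds: (-2, -3/2). Value = -7/4
The surreal number with sign expansion --+- is -7/4.

-7/4


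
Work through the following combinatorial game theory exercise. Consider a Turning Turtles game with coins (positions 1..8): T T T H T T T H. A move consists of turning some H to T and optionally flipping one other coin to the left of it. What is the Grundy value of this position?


Coins: T T T H T T T H
Key fact: a single head at position k behaves exactly like a Nim heap of size k (turning it to T and optionally flipping a coin at j < k corresponds to moving the heap from k to j, or to 0), and heads combine as a disjunctive sum (two heads at the same place would cancel, matching j XOR j = 0). So the Nim-value is the XOR of the 1-indexed positions of the heads.
Face-up positions (1-indexed): [4, 8]
XOR 0 with 4: 0 XOR 4 = 4
XOR 4 with 8: 4 XOR 8 = 12
Nim-value = 12

12


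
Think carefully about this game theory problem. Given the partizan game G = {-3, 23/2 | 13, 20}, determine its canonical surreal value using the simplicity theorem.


Left options: {-3, 23/2}, max = 23/2
Right options: {13, 20}, min = 13
All options are numbers and max(Left) < min(Right), so by the simplicity theorem the value is the simplest (earliest-born) number strictly between 23/2 and 13.
The only integer strictly between 23/2 and 13 is 12.
No non-integer in the interval can be simpler: if x is a non-integer in the interval, then floor(x) or ceil(x) also lies in the interval (the interval contains an integer), and both are proper prefixes of x's sign expansion, i.e. born earlier. So the game value is 12.
Game value = 12

12


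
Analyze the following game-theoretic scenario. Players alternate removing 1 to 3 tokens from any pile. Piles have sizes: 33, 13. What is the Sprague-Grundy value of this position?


Subtraction set: {1, 2, 3}
For this subtraction set, G(n) = n mod 4 (period = max + 1 = 4).
Pile 1 (size 33): G(33) = 33 mod 4 = 1
Pile 2 (size 13): G(13) = 13 mod 4 = 1
Total Grundy value = XOR of all: 1 XOR 1 = 0

0


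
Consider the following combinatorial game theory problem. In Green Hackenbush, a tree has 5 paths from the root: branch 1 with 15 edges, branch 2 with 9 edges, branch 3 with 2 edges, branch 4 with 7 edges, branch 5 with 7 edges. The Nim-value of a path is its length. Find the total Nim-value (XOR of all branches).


The tree has 5 branches from the ground vertex.
In Green Hackenbush, the Nim-value of a simple path of length k is k.
Branch 1: length 15, Nim-value = 15
Branch 2: length 9, Nim-value = 9
Branch 3: length 2, Nim-value = 2
Branch 4: length 7, Nim-value = 7
Branch 5: length 7, Nim-value = 7
Total Nim-value = XOR of all branch values:
0 XOR 15 = 15
15 XOR 9 = 6
6 XOR 2 = 4
4 XOR 7 = 3
3 XOR 7 = 4
Nim-value of the tree = 4

4


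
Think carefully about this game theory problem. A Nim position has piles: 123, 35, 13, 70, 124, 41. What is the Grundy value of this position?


We need the XOR (exclusive or) of all pile sizes.
After XOR-ing pile 1 (size 123): 0 XOR 123 = 123
After XOR-ing pile 2 (size 35): 123 XOR 35 = 88
After XOR-ing pile 3 (size 13): 88 XOR 13 = 85
After XOR-ing pile 4 (size 70): 85 XOR 70 = 19
After XOR-ing pile 5 (size 124): 19 XOR 124 = 111
After XOR-ing pile 6 (size 41): 111 XOR 41 = 70
The Nim-value of this position is 70.

70


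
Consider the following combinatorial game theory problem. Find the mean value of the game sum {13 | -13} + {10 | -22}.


G1 = {13 | -13}, G2 = {10 | -22}
Each is a switch {a | b} with numbers a > b; its mean value is (a + b)/2, and mean value is additive over game sums: m(G1 + G2) = m(G1) + m(G2).
Mean of G1 = (13 + (-13))/2 = 0/2 = 0
Mean of G2 = (10 + (-22))/2 = -12/2 = -6
Mean of G1 + G2 = 0 + -6 = -6

-6


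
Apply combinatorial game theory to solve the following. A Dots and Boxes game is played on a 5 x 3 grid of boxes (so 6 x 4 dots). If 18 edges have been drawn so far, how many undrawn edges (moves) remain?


Grid: 5 x 3 boxes, i.e. 6 rows and 4 columns of dots.
Horizontal edges: (rows + 1) * cols = 6 * 3 = 18
Vertical edges: rows * (cols + 1) = 5 * 4 = 20
Total edges: 18 + 20 = 38
Edges drawn: 18
Remaining: 38 - 18 = 20

20


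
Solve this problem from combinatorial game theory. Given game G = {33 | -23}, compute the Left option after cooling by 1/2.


Original game: {33 | -23} (a switch {a | b} with a > b).
Cooling by t (for t below the temperature (a - b)/2 = 28) taxes each move by t: {a | b} cooled by t is {a - t | b + t}.
Cooling amount: t = 1/2
Cooled Left option: 33 - 1/2 = 65/2
Cooled Right option: -23 + 1/2 = -45/2
Cooled game: {65/2 | -45/2}
Left option = 65/2

65/2


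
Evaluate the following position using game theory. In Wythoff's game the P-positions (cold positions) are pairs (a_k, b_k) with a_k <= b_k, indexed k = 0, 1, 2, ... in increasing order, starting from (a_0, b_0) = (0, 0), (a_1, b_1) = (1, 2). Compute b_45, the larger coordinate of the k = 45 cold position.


By Wythoff's theorem, a_k = floor(k * phi) and b_k = floor(k * phi^2) = a_k + k, where phi = (1 + sqrt(5))/2 is the golden ratio.
phi = (1 + sqrt(5))/2 = 1.618034
phi^2 = phi + 1 = 2.618034
k = 45
k * phi^2 = 45 * 2.618034 = 117.811529
b_45 = floor(k * phi^2) = 117 (check: a_45 + k = 72 + 45 = 117)

117


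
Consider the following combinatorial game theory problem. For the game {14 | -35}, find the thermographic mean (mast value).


Game = {14 | -35}, a switch {a | b} with numbers a > b.
Its thermograph has left wall a - t and right wall b + t, which meet at t = (a - b)/2, where both equal (a + b)/2. So the mast (mean value) is at (a + b)/2.
Mean = (14 + (-35))/2 = -21/2 = -21/2

-21/2


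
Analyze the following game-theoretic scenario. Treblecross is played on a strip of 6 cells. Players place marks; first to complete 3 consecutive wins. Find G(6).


Treblecross: place X on empty cells; 3-in-a-row wins.
Playing within two cells of an existing X lets the opponent win at once, so sensible play treats the cells i-2..i+2 around each X as dead. The player left with no safe cell loses, so this is a normal-play take-away game on strips of safe cells.
Placing X at cell i (0-indexed) of a strip of k safe cells leaves independent strips of sizes max(0, i-2) and max(0, k-i-3). Hence G(k) = mex{ G(max(0,i-2)) XOR G(max(0,k-i-3)) : 0 <= i < k }, with G(0) = 0.
G(1): splits (0,0):0^0=0 -> mex({0}) = 1
G(2): splits (0,0):0^0=0 -> mex({0}) = 1
G(3): splits (0,0):0^0=0 -> mex({0}) = 1
G(4): splits (0,1):0^1=1 (0,0):0^0=0 -> mex({0, 1}) = 2
G(5): splits (0,2):0^1=1 (0,1):0^1=1 (0,0):0^0=0 -> mex({0, 1}) = 2
G(6) = mex({1}) = 0
Therefore G(6) = 0.

0


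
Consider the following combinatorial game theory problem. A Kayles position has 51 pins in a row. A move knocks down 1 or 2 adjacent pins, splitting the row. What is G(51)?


Kayles: a move removes 1 or 2 adjacent pins from a contiguous row.
Removing pins from a row of k leaves two independent rows (a, b) with a + b = k - 1 (one pin) or a + b = k - 2 (two pins); an end removal gives a = 0.
By Sprague-Grundy, G(k) = mex{ G(a) XOR G(b) } over all these splits. G(0) = 0.
G(1): splits (0,0):0^0=0 -> mex({0}) = 1
G(2): splits (0,1):0^1=1 (0,0):0^0=0 -> mex({0, 1}) = 2
G(3): splits (0,2):0^2=2 (1,1):1^1=0 (0,1):0^1=1 -> mex({0, 1, 2}) = 3
G(4): splits (0,3):0^3=3 (1,2):1^2=3 (0,2):0^2=2 (1,1):1^1=0 -> mex({0, 2, 3}) = 1
G(5): splits (0,4):0^1=1 (1,3):1^3=2 (2,2):2^2=0 (0,3):0^3=3 (1,2):1^2=3 -> mex({0, 1, 2, 3}) = 4
G(6) = mex({0, 1, 2, 4}) = 3
G(7) = mex({0, 1, 3, 4, 5}) = 2
G(8) = mex({0, 2, 3, 5, 6}) = 1
G(9) = mex({0, 1, 2, 3, 6, 7}) = 4
G(10) = mex({0, 1, 3, 4, 5, 7}) = 2
G(11) = mex({0, 1, 2, 3, 4, 5}) = 6
G(12) = mex({0, 1, 2, 3, 5, 6, 7}) = 4
G(13) = mex({0, 2, 3, 4, 6, 7}) = 1
G(14) = mex({0, 1, 4, 5, 6, 7}) = 2
G(15) = mex({0, 1, 2, 3, 4, 5, 6}) = 7
G(16) = mex({0, 2, 3, 5, 6, 7}) = 1
G(17) = mex({0, 1, 2, 3, 5, 6, 7}) = 4
G(18) = mex({0, 1, 2, 4, 5, 6}) = 3
G(19) = mex({0, 1, 3, 4, 5, 7}) = 2
G(20) = mex({0, 2, 3, 4, 5, 6, 7}) = 1
G(21) = mex({0, 1, 2, 3, 5, 6, 7}) = 4
G(22) = mex({0, 1, 2, 3, 4, 5, 7}) = 6
G(23) = mex({0, 1, 2, 3, 4, 5, 6}) = 7
G(24) = mex({0, 1, 2, 3, 5, 6, 7}) = 4
G(25) = mex({0, 2, 3, 4, 6, 7}) = 1
G(26) = mex({0, 1, 3, 4, 5, 6, 7}) = 2
G(27) = mex({0, 1, 2, 3, 4, 5, 6, 7}) = 8
G(28) = mex({0, 1, 2, 3, 4, 6, 7, 8}) = 5
G(29) = mex({0, 1, 2, 3, 5, 6, 7, 8, 9}) = 4
G(30) = mex({0, 1, 2, 3, 4, 5, 6, 9, 10}) = 7
G(31) = mex({0, 1, 3, 4, 5, 7, 10, 11}) = 2
G(32) = mex({0, 2, 3, 4, 5, 6, 7, 9, 11}) = 1
G(33) = mex({0, 1, 2, 3, 4, 5, 6, 7, 9, 12}) = 8
G(34) = mex({0, 1, 2, 3, 4, 5, 7, 8, 11, 12}) = 6
G(35) = mex({0, 1, 2, 3, 4, 5, 6, 8, 9, 10, 11}) = 7
G(36) = mex({0, 1, 2, 3, 5, 6, 7, 9, 10}) = 4
G(37) = mex({0, 2, 3, 4, 6, 7, 9, 10, 11, 12}) = 1
G(38) = mex({0, 1, 3, 4, 5, 6, 7, 9, 10, 11, 12}) = 2
G(39) = mex({0, 1, 2, 4, 5, 6, 7, 9, 10, 12, 14}) = 3
G(40) = mex({0, 2, 3, 4, 6, 7, 11, 12, 14}) = 1
G(41) = mex({0, 1, 2, 3, 5, 6, 7, 9, 10, 11, 12}) = 4
G(42) = mex({0, 1, 2, 3, 4, 5, 6, 9, 10}) = 7
G(43) = mex({0, 1, 3, 4, 5, 7, 9, 10, 12, 15}) = 2
G(44) = mex({0, 2, 3, 4, 5, 6, 7, 9, 10, 12, 15}) = 1
G(45) = mex({0, 1, 2, 3, 4, 5, 6, 7, 9, 10, 12, 14}) = 8
G(46) = mex({0, 1, 3, 4, 5, 7, 8, 11, 12, 14}) = 2
G(47) = mex({0, 1, 2, 3, 4, 5, 6, 8, 9, 10, 11, 12}) = 7
G(48) = mex({0, 1, 2, 3, 5, 6, 7, 9, 10}) = 4
G(49) = mex({0, 2, 3, 4, 6, 7, 9, 10, 11, 12, 15}) = 1
G(50) = mex({0, 1, 4, 5, 6, 7, 9, 11, 12, 14, 15}) = 2
G(51) = mex({0, 1, 2, 3, 4, 5, 6, 7, 9, 12, 14, 15}) = 8
Therefore G(51) = 8.

8
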